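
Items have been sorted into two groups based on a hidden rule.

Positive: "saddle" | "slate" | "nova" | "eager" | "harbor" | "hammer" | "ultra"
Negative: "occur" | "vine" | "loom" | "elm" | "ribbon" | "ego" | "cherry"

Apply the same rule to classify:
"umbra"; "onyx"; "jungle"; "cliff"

Positive, Negative, Negative, Negative

The pattern is that an item is 'Positive' exactly when: contains 'a'.
"umbra": has 'a' — meets the rule, so Positive. "onyx": no 'a' — does not satisfy this, so Negative. "jungle": no 'a' — does not satisfy this, so Negative. "cliff": no 'a' — does not satisfy this, so Negative.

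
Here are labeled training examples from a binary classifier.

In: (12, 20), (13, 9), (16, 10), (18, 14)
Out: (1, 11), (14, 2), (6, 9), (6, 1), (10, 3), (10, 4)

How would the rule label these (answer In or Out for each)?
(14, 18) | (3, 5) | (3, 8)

The pattern is that an item is 'In' exactly when: sum ≥ 22.

In, Out, Out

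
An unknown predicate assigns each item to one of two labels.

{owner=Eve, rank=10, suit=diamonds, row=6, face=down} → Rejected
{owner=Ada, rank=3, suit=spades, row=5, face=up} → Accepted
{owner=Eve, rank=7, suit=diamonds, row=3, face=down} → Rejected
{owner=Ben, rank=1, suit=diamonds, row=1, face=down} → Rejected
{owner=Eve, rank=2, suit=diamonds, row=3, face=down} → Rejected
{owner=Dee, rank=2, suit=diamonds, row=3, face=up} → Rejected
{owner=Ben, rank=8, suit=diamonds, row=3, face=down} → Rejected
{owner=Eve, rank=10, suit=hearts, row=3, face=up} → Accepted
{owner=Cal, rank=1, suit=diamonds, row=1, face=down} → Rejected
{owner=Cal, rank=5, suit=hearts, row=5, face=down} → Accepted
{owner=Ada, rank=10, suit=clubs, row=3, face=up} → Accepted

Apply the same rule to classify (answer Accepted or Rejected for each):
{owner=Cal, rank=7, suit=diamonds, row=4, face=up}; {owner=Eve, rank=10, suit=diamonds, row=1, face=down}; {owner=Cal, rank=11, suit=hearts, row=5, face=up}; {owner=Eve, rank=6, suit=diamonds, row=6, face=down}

Rejected, Rejected, Accepted, Rejected

Comparing the two groups points to one rule — suit is not diamonds.
{owner=Cal, rank=7, suit=diamonds, row=4, face=up} → suit is diamonds → Rejected. {owner=Eve, rank=10, suit=diamonds, row=1, face=down} → suit is diamonds → Rejected. {owner=Cal, rank=11, suit=hearts, row=5, face=up} → suit is hearts → Accepted. {owner=Eve, rank=6, suit=diamonds, row=6, face=down} → suit is diamonds → Rejected.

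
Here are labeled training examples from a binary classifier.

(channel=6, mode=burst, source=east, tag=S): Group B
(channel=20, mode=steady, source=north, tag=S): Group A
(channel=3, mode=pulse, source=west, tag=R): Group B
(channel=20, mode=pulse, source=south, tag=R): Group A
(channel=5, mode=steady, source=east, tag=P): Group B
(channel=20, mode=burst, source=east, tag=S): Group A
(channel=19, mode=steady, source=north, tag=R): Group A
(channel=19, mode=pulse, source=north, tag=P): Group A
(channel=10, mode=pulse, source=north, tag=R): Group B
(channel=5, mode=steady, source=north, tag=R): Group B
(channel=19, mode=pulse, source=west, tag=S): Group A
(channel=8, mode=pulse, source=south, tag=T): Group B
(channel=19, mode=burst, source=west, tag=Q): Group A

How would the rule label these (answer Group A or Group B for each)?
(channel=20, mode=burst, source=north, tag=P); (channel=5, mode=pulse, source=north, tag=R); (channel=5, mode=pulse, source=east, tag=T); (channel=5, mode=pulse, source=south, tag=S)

A rule that fits every label: channel ≥ 19 — true of each 'Group A' example, false of each 'Group B' one.

Group A, Group B, Group B, Group B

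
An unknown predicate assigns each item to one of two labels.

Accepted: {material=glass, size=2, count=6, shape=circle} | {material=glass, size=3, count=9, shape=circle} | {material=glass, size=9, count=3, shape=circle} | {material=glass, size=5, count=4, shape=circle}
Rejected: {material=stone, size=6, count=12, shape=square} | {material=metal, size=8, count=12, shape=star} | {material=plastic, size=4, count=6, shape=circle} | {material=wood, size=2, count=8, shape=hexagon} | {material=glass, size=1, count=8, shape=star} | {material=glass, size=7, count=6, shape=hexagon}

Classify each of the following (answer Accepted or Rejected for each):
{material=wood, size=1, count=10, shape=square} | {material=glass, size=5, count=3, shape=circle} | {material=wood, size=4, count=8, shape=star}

Rejected, Accepted, Rejected

One predicate separates the groups cleanly: shape is circle AND material is glass.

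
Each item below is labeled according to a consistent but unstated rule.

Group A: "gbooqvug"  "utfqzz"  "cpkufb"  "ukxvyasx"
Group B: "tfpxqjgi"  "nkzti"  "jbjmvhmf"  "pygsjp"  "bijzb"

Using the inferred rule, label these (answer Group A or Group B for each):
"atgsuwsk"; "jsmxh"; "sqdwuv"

The classifier is using: contains 'u'.

Group A, Group B, Group A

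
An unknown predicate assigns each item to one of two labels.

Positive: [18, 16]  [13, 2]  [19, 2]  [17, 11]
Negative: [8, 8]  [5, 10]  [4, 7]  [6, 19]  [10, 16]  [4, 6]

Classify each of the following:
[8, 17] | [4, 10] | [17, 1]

Negative, Negative, Positive

The pattern is that an item is 'Positive' exactly when: first > second.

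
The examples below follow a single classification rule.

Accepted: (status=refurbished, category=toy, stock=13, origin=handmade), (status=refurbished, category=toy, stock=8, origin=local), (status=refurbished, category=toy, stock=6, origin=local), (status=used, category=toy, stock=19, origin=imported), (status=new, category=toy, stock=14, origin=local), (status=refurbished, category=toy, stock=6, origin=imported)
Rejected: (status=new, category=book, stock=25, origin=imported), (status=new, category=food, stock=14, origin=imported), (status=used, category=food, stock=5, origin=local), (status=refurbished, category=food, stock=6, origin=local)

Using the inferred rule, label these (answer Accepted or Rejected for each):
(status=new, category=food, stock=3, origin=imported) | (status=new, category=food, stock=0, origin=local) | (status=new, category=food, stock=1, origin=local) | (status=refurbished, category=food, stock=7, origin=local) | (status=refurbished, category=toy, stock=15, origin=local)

Rejected, Rejected, Rejected, Rejected, Accepted

The simplest hypothesis consistent with all the labels is: category is toy.
(status=new, category=food, stock=3, origin=imported) — category is food, hence Rejected. (status=new, category=food, stock=0, origin=local) — category is food, hence Rejected. (status=new, category=food, stock=1, origin=local) — category is food, hence Rejected. (status=refurbished, category=food, stock=7, origin=local) — category is food, hence Rejected. (status=refurbished, category=toy, stock=15, origin=local) — category is toy, hence Accepted.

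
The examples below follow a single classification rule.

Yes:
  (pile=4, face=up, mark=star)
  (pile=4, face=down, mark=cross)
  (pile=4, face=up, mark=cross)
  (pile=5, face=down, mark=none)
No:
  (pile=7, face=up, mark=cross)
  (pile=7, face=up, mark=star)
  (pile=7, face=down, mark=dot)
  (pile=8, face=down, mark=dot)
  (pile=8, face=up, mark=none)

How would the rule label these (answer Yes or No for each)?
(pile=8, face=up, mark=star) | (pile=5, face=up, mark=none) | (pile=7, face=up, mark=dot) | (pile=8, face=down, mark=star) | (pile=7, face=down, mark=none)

No, Yes, No, No, No

'Yes' ⟺ pile ≤ 5.
(pile=8, face=up, mark=star): No (pile = 8). (pile=5, face=up, mark=none): Yes (pile = 5). (pile=7, face=up, mark=dot): No (pile = 7). (pile=8, face=down, mark=star): No (pile = 8). (pile=7, face=down, mark=none): No (pile = 7).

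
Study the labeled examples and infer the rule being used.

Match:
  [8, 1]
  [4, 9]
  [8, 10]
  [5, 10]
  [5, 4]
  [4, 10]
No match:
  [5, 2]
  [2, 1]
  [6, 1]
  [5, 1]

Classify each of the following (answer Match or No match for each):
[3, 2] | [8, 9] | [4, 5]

The simplest hypothesis consistent with all the labels is: sum ≥ 9.

No match, Match, Match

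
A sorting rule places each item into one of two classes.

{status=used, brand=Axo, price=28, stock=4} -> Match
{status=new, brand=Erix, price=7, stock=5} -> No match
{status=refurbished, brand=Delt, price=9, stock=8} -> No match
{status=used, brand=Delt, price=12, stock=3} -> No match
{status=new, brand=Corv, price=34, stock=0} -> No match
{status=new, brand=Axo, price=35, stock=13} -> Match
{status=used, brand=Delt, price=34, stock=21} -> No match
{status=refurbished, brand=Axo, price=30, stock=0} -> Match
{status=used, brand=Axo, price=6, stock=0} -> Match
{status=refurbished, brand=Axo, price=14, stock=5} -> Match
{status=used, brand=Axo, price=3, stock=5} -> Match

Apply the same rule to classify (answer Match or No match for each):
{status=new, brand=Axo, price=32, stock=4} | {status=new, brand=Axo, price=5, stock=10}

Match, Match

The distinguishing property — brand is Axo — holds for all the 'Match' cases and none of the 'No match' cases.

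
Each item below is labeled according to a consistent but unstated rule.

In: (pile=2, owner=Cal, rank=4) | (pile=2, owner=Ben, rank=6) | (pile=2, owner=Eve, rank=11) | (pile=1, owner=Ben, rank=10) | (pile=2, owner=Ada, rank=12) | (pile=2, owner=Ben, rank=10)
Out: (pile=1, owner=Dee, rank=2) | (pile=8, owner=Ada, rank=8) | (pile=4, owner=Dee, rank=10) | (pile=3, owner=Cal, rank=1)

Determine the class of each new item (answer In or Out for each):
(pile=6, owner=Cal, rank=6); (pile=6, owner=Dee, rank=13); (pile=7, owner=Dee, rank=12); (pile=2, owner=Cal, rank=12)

Out, Out, Out, In

The rule appears to be: rank ≥ 4 AND pile ≤ 2.
(pile=6, owner=Cal, rank=6) → rank = 6, pile = 6 → Out.
(pile=6, owner=Dee, rank=13) → rank = 13, pile = 6 → Out.
(pile=7, owner=Dee, rank=12) → rank = 12, pile = 7 → Out.
(pile=2, owner=Cal, rank=12) → rank = 12, pile = 2 → In.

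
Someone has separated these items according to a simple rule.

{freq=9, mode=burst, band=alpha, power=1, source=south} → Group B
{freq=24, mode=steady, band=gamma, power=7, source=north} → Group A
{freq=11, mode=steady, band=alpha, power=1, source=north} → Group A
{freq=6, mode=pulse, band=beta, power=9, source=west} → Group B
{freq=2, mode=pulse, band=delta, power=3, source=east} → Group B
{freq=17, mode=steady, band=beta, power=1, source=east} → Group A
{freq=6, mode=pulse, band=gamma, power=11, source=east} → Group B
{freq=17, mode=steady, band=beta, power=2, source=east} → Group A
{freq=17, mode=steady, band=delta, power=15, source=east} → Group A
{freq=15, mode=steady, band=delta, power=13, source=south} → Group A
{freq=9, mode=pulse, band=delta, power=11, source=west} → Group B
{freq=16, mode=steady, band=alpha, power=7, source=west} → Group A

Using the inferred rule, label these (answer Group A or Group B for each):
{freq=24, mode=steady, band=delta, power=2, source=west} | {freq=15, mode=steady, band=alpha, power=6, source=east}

The common property of the 'Group A' items is: mode is steady. No 'Group B' item has it.
{freq=24, mode=steady, band=delta, power=2, source=west}: mode is steady, qualifies → Group A.
{freq=15, mode=steady, band=alpha, power=6, source=east}: mode is steady, qualifies → Group A.

Group A, Group A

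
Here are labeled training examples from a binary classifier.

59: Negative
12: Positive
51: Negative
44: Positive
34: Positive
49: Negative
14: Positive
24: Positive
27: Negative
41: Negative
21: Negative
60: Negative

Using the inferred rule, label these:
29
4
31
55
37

Negative, Positive, Negative, Negative, Negative

The pattern is that an item is 'Positive' exactly when: even AND at most 44.
29 — 29 is odd, 29 ≤ 44, hence Negative. 4 — 4 is even, 4 ≤ 44, hence Positive. 31 — 31 is odd, 31 ≤ 44, hence Negative. 55 — 55 is odd, 55 > 44, hence Negative. 37 — 37 is odd, 37 ≤ 44, hence Negative.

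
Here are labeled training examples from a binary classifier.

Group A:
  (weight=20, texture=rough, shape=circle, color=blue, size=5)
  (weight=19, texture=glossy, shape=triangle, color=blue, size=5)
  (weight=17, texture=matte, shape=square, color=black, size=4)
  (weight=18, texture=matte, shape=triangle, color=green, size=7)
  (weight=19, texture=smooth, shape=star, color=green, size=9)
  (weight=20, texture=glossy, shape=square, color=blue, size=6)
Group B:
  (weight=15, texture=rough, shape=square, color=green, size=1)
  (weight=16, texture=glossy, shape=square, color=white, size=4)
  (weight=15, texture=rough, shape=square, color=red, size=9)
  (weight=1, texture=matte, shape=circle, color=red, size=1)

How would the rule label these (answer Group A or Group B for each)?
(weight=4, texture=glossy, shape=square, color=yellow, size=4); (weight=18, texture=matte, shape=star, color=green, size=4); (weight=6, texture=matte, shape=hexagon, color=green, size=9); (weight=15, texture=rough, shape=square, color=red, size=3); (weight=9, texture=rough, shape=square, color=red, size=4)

Group B, Group A, Group B, Group B, Group B

Every 'Group A' example satisfies: weight ≥ 17. None of the 'Group B' examples do.
(weight=4, texture=glossy, shape=square, color=yellow, size=4) → weight = 4 → Group B. (weight=18, texture=matte, shape=star, color=green, size=4) → weight = 18 → Group A. (weight=6, texture=matte, shape=hexagon, color=green, size=9) → weight = 6 → Group B. (weight=15, texture=rough, shape=square, color=red, size=3) → weight = 15 → Group B. (weight=9, texture=rough, shape=square, color=red, size=4) → weight = 9 → Group B.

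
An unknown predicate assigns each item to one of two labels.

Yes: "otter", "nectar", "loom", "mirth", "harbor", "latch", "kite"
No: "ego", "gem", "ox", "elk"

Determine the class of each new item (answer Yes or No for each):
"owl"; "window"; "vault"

No, Yes, Yes

'Yes' ⟺ length ≥ 4.
"owl": length 3, does not satisfy this → No.
"window": length 6, qualifies → Yes.
"vault": length 5, qualifies → Yes.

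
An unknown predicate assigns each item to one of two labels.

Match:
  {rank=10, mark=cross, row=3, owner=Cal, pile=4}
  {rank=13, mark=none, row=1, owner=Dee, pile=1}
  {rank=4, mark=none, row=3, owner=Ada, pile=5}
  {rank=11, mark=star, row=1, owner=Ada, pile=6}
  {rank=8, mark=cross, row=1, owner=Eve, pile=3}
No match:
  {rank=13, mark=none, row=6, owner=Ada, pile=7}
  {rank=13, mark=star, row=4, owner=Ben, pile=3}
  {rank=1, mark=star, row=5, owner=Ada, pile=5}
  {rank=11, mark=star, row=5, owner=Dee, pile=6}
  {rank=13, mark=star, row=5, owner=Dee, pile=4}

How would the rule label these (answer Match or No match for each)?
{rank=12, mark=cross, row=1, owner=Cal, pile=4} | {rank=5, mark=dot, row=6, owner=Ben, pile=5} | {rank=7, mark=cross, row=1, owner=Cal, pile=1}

The distinguishing property — row ≤ 3 — holds for all the 'Match' cases and none of the 'No match' cases.
{rank=12, mark=cross, row=1, owner=Cal, pile=4} — row = 1, hence Match.
{rank=5, mark=dot, row=6, owner=Ben, pile=5} — row = 6, hence No match.
{rank=7, mark=cross, row=1, owner=Cal, pile=1} — row = 1, hence Match.

Match, No match, Match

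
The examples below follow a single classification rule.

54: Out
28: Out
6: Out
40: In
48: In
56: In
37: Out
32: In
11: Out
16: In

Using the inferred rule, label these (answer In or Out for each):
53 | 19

Out, Out

Checking candidate rules against both groups, what survives is: multiple of 8.
53: 53 = 8·6 + 5 — doesn't qualify, so Out. 19: 19 = 8·2 + 3 — doesn't qualify, so Out.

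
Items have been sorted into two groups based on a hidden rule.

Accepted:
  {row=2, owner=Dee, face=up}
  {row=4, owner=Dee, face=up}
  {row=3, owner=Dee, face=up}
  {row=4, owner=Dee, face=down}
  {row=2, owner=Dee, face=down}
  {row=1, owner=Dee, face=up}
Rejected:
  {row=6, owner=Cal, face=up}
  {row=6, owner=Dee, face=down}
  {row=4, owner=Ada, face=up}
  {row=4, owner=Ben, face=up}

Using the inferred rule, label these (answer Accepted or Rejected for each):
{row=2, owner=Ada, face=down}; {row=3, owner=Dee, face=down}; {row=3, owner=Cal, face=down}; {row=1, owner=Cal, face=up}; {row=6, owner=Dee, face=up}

Rejected, Accepted, Rejected, Rejected, Rejected

The common property of the 'Accepted' items is: owner is Dee AND row ≤ 4. No 'Rejected' item has it.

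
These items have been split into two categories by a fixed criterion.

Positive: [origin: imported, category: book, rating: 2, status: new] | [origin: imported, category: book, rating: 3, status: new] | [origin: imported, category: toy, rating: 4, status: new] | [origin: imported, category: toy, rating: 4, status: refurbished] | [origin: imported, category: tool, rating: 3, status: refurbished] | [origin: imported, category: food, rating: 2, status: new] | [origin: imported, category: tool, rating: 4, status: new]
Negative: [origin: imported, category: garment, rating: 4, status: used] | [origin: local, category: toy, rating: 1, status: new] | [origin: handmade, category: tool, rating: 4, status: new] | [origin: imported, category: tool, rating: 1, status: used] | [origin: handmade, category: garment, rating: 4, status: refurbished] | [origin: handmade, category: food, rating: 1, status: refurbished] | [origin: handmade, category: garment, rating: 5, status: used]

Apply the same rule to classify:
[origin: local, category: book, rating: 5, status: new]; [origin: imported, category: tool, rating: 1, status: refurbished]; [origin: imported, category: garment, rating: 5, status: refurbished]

Negative, Positive, Positive

All 'Positive' examples share one property — status is not used AND origin is imported — and every 'Negative' example lacks it.
[origin: local, category: book, rating: 5, status: new]: Negative (status is new, origin is local).
[origin: imported, category: tool, rating: 1, status: refurbished]: Positive (status is refurbished, origin is imported).
[origin: imported, category: garment, rating: 5, status: refurbished]: Positive (status is refurbished, origin is imported).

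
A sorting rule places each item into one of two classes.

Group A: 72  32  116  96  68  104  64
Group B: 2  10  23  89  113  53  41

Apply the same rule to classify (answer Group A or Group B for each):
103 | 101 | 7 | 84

A rule that fits every label: multiple of 4 — true of each 'Group A' example, false of each 'Group B' one.
103: Group B (103 = 4·25 + 3). 101: Group B (101 = 4·25 + 1). 7: Group B (7 = 4·1 + 3). 84: Group A (84 = 4·21).

Group B, Group B, Group B, Group A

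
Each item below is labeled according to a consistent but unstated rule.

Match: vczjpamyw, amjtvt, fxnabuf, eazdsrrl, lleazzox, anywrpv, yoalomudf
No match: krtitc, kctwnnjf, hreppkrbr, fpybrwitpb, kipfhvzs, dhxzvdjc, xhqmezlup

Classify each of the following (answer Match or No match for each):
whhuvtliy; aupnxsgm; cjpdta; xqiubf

No match, Match, Match, No match

Looking at the examples, the only property every 'Match' case has and every 'No match' case lacks is: contains 'a'.
whhuvtliy → no 'a' → No match.
aupnxsgm → has 'a' → Match.
cjpdta → has 'a' → Match.
xqiubf → no 'a' → No match.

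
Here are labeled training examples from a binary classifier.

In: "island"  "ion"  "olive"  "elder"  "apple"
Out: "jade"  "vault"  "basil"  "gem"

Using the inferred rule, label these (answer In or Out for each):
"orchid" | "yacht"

In, Out

Looking at the examples, the only property every 'In' case has and every 'Out' case lacks is: starts with a vowel.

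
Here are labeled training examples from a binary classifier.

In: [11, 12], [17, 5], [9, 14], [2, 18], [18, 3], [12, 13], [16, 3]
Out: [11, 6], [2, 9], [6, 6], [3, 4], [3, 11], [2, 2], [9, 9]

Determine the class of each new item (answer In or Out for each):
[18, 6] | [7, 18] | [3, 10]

'In' ⟺ sum ≥ 19.
[18, 6] — 18+6 = 24, hence In. [7, 18] — 7+18 = 25, hence In. [3, 10] — 3+10 = 13, hence Out.

In, In, Out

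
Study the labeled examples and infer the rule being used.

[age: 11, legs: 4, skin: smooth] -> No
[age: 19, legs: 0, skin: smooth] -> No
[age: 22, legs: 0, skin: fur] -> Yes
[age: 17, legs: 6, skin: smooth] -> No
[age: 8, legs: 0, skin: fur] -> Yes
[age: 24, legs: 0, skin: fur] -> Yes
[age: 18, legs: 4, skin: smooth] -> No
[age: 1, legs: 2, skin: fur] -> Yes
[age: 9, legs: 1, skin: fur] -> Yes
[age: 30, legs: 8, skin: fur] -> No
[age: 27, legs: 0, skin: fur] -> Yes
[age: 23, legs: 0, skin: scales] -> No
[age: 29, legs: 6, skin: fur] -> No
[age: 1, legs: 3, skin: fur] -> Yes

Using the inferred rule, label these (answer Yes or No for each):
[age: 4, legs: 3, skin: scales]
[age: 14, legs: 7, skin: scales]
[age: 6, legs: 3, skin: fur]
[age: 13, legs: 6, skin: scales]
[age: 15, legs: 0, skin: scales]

No, No, Yes, No, No

The distinguishing property — skin is fur AND age ≤ 27 — holds for all the 'Yes' cases and none of the 'No' cases.
[age: 4, legs: 3, skin: scales]: skin is scales, age = 4, does not satisfy this → No.
[age: 14, legs: 7, skin: scales]: skin is scales, age = 14, does not satisfy this → No.
[age: 6, legs: 3, skin: fur]: skin is fur, age = 6, fits → Yes.
[age: 13, legs: 6, skin: scales]: skin is scales, age = 13, does not satisfy this → No.
[age: 15, legs: 0, skin: scales]: skin is scales, age = 15, does not satisfy this → No.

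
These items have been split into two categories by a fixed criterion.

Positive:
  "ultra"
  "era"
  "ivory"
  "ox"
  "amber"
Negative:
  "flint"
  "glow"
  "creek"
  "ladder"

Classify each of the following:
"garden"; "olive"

The pattern is that an item is 'Positive' exactly when: starts with a vowel.
"garden" → starts with 'g' → Negative.
"olive" → starts with 'o' → Positive.

Negative, Positive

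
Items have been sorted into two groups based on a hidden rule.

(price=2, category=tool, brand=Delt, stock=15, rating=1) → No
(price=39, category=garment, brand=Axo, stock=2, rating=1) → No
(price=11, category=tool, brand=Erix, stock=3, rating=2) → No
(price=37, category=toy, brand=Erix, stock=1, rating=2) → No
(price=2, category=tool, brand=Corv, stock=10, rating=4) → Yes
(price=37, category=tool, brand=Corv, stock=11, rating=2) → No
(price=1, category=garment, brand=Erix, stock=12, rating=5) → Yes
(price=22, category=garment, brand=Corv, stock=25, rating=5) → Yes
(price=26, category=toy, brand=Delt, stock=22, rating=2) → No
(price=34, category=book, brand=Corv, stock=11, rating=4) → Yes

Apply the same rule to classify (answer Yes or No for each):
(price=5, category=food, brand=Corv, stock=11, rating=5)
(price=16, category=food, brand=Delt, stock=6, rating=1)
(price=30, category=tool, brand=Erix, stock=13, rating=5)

The distinguishing property — rating ≥ 4 — holds for all the 'Yes' cases and none of the 'No' cases.
(price=5, category=food, brand=Corv, stock=11, rating=5) — rating = 5, hence Yes. (price=16, category=food, brand=Delt, stock=6, rating=1) — rating = 1, hence No. (price=30, category=tool, brand=Erix, stock=13, rating=5) — rating = 5, hence Yes.

Yes, No, Yes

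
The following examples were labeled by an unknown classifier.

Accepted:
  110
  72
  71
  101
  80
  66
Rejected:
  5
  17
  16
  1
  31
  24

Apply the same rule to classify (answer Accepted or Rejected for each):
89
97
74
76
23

The common property of the 'Accepted' items is: at least 66. No 'Rejected' item has it.
89: 89 ≥ 66, meets the rule → Accepted. 97: 97 ≥ 66, meets the rule → Accepted. 74: 74 ≥ 66, meets the rule → Accepted. 76: 76 ≥ 66, meets the rule → Accepted. 23: 23 < 66, does not satisfy this → Rejected.

Accepted, Accepted, Accepted, Accepted, Rejected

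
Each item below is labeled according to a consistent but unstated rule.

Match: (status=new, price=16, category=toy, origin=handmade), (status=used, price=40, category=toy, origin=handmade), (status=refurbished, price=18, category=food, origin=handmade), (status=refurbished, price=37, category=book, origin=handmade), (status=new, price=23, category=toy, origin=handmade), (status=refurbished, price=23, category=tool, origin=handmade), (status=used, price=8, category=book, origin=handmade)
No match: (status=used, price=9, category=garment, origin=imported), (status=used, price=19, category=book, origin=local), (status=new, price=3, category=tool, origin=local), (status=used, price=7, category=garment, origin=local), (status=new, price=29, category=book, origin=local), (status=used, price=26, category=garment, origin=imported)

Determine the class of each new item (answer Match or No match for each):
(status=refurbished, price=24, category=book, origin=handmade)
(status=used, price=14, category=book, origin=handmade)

The classifier is using: origin is handmade.
(status=refurbished, price=24, category=book, origin=handmade) — origin is handmade, hence Match. (status=used, price=14, category=book, origin=handmade) — origin is handmade, hence Match.

Match, Match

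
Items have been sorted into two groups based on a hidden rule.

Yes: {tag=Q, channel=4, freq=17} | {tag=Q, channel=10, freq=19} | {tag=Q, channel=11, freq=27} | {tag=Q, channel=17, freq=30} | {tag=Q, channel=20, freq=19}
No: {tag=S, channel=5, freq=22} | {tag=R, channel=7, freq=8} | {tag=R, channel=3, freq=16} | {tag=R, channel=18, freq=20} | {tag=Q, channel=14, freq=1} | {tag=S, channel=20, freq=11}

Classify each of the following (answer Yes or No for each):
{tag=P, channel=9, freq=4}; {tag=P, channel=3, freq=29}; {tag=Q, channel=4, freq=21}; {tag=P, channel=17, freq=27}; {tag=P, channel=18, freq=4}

Every 'Yes' example satisfies: tag is Q AND freq ≥ 8. None of the 'No' examples do.
{tag=P, channel=9, freq=4}: tag is P, freq = 4 — doesn't match, so No.
{tag=P, channel=3, freq=29}: tag is P, freq = 29 — doesn't match, so No.
{tag=Q, channel=4, freq=21}: tag is Q, freq = 21 — meets the rule, so Yes.
{tag=P, channel=17, freq=27}: tag is P, freq = 27 — doesn't match, so No.
{tag=P, channel=18, freq=4}: tag is P, freq = 4 — doesn't match, so No.

No, No, Yes, No, No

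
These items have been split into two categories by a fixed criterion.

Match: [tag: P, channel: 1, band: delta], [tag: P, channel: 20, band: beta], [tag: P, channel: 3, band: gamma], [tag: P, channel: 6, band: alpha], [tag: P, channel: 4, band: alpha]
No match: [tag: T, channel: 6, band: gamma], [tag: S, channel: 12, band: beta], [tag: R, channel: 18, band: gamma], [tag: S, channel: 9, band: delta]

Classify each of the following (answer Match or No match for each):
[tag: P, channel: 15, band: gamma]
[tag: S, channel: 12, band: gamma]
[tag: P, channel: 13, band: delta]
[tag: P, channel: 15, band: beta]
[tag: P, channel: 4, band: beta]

Every 'Match' example satisfies: tag is P. None of the 'No match' examples do.

Match, No match, Match, Match, Match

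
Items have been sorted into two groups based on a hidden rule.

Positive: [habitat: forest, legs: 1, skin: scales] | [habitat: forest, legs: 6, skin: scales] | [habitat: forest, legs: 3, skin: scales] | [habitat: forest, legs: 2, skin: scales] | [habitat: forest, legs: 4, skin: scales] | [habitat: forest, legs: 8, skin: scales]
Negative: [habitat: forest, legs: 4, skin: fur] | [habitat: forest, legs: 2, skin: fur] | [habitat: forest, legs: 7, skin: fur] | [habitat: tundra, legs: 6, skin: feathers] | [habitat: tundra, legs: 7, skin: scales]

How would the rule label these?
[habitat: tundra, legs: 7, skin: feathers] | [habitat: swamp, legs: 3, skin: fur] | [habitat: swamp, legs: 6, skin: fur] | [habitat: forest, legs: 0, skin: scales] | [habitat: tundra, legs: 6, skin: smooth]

The pattern is that an item is 'Positive' exactly when: skin is scales AND habitat is forest.

Negative, Negative, Negative, Positive, Negative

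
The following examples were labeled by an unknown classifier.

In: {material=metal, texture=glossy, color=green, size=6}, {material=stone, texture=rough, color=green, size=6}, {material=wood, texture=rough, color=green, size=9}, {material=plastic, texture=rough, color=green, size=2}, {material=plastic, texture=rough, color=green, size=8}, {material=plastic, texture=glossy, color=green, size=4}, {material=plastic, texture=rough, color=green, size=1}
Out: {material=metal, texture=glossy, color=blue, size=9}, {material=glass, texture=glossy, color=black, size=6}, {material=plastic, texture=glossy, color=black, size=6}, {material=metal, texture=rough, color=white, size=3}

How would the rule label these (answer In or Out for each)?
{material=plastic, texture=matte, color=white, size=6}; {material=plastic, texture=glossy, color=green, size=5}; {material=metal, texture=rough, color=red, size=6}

Out, In, Out

Checking candidate rules against both groups, what survives is: color is green.
{material=plastic, texture=matte, color=white, size=6} — color is white, hence Out. {material=plastic, texture=glossy, color=green, size=5} — color is green, hence In. {material=metal, texture=rough, color=red, size=6} — color is red, hence Out.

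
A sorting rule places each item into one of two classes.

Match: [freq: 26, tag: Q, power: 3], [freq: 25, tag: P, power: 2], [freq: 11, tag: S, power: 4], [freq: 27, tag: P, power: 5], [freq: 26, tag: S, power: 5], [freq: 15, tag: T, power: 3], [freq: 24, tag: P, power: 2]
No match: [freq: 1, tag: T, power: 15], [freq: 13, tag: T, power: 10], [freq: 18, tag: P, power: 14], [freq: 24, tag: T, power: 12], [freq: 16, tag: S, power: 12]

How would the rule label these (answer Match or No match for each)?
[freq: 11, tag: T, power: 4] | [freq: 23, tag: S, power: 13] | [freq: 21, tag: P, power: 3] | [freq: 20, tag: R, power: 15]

Match, No match, Match, No match

The pattern is that an item is 'Match' exactly when: power ≤ 5.
[freq: 11, tag: T, power: 4]: power = 4 — qualifies, so Match.
[freq: 23, tag: S, power: 13]: power = 13 — lacks this property, so No match.
[freq: 21, tag: P, power: 3]: power = 3 — qualifies, so Match.
[freq: 20, tag: R, power: 15]: power = 15 — lacks this property, so No match.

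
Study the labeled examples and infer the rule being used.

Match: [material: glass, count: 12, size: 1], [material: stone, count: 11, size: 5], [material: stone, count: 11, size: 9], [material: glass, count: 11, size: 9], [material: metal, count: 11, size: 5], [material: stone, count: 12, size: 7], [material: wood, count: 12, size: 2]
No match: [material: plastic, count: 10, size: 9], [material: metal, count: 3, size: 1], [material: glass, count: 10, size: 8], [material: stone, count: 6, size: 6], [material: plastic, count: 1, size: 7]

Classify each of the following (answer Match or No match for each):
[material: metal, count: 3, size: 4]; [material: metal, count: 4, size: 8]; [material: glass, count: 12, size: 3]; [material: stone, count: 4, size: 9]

No match, No match, Match, No match

The rule appears to be: count ≥ 11.
[material: metal, count: 3, size: 4]: No match (count = 3). [material: metal, count: 4, size: 8]: No match (count = 4). [material: glass, count: 12, size: 3]: Match (count = 12). [material: stone, count: 4, size: 9]: No match (count = 4).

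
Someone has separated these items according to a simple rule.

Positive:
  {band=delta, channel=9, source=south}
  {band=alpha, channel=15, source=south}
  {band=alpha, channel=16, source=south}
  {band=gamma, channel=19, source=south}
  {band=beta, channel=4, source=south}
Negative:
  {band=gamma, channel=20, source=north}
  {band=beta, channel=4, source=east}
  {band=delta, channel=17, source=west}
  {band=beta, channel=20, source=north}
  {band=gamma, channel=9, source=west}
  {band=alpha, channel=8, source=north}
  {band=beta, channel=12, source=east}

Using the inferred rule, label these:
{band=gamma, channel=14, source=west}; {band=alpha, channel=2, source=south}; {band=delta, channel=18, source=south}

Negative, Positive, Positive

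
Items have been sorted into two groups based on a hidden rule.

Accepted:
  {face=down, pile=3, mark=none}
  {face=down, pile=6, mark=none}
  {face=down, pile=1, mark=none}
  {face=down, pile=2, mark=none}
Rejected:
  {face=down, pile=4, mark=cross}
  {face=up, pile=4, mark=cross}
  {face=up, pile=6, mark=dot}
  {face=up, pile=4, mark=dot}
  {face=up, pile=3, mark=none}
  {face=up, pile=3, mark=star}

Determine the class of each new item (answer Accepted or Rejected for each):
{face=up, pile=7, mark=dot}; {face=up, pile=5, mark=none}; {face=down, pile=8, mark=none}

The pattern is that an item is 'Accepted' exactly when: face is down AND mark is none.
{face=up, pile=7, mark=dot} → face is up, mark is dot → Rejected.
{face=up, pile=5, mark=none} → face is up, mark is none → Rejected.
{face=down, pile=8, mark=none} → face is down, mark is none → Accepted.

Rejected, Rejected, Accepted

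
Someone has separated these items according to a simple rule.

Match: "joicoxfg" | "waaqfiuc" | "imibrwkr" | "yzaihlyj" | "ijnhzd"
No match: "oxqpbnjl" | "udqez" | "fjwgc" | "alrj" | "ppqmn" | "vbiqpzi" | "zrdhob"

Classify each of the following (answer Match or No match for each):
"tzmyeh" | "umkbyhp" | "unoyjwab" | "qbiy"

Rule: even length AND contains 'i'. This holds for each 'Match' example and fails for each 'No match' one.
"tzmyeh" → length 6, no 'i' → No match.
"umkbyhp" → length 7, no 'i' → No match.
"unoyjwab" → length 8, no 'i' → No match.
"qbiy" → length 4, has 'i' → Match.

No match, No match, No match, Match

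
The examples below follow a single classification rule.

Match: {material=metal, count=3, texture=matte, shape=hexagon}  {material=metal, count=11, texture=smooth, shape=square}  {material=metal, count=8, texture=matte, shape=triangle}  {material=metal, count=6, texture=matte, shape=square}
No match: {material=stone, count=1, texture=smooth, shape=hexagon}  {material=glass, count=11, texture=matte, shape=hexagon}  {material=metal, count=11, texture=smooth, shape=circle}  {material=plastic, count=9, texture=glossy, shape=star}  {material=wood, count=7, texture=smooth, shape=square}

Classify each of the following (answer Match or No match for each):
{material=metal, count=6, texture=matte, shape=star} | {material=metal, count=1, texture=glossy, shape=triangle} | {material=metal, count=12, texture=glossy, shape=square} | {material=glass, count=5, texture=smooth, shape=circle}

Match, Match, Match, No match

All 'Match' examples share one property — material is metal AND shape is not circle — and every 'No match' example lacks it.
{material=metal, count=6, texture=matte, shape=star}: material is metal, shape is star — passes, so Match. {material=metal, count=1, texture=glossy, shape=triangle}: material is metal, shape is triangle — passes, so Match. {material=metal, count=12, texture=glossy, shape=square}: material is metal, shape is square — passes, so Match. {material=glass, count=5, texture=smooth, shape=circle}: material is glass, shape is circle — doesn't qualify, so No match.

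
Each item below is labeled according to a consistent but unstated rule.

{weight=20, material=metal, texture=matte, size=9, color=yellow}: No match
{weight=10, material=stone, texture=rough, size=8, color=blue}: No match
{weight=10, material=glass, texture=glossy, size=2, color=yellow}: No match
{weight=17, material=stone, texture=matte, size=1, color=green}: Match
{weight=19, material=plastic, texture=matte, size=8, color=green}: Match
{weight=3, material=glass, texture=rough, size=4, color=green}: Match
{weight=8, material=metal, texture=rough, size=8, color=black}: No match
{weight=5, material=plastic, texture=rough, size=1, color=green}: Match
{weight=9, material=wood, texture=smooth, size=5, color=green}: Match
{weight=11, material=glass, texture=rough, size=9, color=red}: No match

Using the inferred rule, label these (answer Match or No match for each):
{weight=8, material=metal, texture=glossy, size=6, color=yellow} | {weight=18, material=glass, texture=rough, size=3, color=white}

The rule appears to be: color is green.
{weight=8, material=metal, texture=glossy, size=6, color=yellow}: No match (color is yellow).
{weight=18, material=glass, texture=rough, size=3, color=white}: No match (color is white).

No match, No match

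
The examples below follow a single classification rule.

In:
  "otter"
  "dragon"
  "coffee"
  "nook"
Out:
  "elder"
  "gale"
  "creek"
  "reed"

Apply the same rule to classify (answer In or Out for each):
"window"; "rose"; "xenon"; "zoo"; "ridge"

In, In, In, In, Out

Rule: contains 'o'. This holds for each 'In' example and fails for each 'Out' one.
"window": In (has 'o').
"rose": In (has 'o').
"xenon": In (has 'o').
"zoo": In (has 'o').
"ridge": Out (no 'o').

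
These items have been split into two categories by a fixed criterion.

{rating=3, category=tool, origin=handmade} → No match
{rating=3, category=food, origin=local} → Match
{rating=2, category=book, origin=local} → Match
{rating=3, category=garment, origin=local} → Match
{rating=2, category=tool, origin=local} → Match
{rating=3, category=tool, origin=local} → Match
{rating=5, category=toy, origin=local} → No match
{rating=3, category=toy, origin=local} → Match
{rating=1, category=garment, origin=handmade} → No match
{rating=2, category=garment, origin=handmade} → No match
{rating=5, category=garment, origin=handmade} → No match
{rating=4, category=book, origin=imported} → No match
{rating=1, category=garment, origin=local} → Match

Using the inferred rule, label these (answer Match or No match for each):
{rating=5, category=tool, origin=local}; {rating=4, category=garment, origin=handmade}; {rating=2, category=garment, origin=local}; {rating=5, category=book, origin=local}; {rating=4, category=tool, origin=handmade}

The pattern is that an item is 'Match' exactly when: origin is local AND rating ≤ 3.
{rating=5, category=tool, origin=local} — origin is local, rating = 5, hence No match. {rating=4, category=garment, origin=handmade} — origin is handmade, rating = 4, hence No match. {rating=2, category=garment, origin=local} — origin is local, rating = 2, hence Match. {rating=5, category=book, origin=local} — origin is local, rating = 5, hence No match. {rating=4, category=tool, origin=handmade} — origin is handmade, rating = 4, hence No match.

No match, No match, Match, No match, No match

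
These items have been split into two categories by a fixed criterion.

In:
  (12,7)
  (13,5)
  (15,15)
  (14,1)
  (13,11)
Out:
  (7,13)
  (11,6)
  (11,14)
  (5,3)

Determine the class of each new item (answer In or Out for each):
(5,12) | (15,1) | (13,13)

Every 'In' example satisfies: first ≥ 12. None of the 'Out' examples do.

Out, In, In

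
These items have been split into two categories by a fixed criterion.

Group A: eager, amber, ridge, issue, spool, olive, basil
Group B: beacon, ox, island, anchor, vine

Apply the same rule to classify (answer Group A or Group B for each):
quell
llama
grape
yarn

The pattern is that an item is 'Group A' exactly when: odd length.
quell — length 5, hence Group A.
llama — length 5, hence Group A.
grape — length 5, hence Group A.
yarn — length 4, hence Group B.

Group A, Group A, Group A, Group B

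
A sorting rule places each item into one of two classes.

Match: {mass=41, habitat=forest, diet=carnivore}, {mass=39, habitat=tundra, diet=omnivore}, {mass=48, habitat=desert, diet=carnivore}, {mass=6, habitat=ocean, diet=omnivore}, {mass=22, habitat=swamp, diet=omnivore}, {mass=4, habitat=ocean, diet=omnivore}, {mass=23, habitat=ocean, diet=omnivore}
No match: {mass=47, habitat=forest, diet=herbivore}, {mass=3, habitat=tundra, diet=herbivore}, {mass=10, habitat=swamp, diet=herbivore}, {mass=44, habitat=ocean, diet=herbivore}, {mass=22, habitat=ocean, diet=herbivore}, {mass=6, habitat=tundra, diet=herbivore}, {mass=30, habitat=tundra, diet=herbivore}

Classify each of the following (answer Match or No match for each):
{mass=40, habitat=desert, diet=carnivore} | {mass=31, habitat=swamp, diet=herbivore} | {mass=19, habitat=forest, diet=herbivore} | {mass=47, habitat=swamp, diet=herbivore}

Match, No match, No match, No match

'Match' ⟺ diet is not herbivore.
Match: {mass=40, habitat=desert, diet=carnivore}, since diet is carnivore. No match: {mass=31, habitat=swamp, diet=herbivore}, since diet is herbivore. No match: {mass=19, habitat=forest, diet=herbivore}, since diet is herbivore. No match: {mass=47, habitat=swamp, diet=herbivore}, since diet is herbivore.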